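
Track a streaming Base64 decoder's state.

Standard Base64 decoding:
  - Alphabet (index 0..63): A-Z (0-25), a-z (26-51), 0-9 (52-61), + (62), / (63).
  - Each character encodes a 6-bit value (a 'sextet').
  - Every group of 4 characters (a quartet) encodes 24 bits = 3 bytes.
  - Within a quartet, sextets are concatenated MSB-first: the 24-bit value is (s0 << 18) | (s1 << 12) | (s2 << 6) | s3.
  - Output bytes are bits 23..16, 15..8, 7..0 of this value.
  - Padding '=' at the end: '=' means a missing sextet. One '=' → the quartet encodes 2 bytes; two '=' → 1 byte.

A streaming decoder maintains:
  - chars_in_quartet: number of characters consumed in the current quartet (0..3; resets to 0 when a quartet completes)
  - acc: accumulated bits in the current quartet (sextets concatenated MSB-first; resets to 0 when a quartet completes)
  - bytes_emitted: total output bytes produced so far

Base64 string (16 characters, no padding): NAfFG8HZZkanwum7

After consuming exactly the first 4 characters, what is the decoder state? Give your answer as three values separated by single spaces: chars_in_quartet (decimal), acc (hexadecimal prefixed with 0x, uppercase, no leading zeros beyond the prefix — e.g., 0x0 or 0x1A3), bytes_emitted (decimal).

After char 0 ('N'=13): chars_in_quartet=1 acc=0xD bytes_emitted=0
After char 1 ('A'=0): chars_in_quartet=2 acc=0x340 bytes_emitted=0
After char 2 ('f'=31): chars_in_quartet=3 acc=0xD01F bytes_emitted=0
After char 3 ('F'=5): chars_in_quartet=4 acc=0x3407C5 -> emit 34 07 C5, reset; bytes_emitted=3

Answer: 0 0x0 3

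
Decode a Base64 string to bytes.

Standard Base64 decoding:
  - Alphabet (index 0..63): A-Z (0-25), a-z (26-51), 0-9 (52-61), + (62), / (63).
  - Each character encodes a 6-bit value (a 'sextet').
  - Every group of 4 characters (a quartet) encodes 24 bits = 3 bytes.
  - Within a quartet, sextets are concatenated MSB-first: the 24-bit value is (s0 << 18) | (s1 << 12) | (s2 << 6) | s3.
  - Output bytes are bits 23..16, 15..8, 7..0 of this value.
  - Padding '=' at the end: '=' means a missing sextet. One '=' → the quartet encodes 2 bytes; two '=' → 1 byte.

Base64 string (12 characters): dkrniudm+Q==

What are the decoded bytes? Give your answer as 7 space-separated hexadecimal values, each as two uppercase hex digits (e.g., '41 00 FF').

After char 0 ('d'=29): chars_in_quartet=1 acc=0x1D bytes_emitted=0
After char 1 ('k'=36): chars_in_quartet=2 acc=0x764 bytes_emitted=0
After char 2 ('r'=43): chars_in_quartet=3 acc=0x1D92B bytes_emitted=0
After char 3 ('n'=39): chars_in_quartet=4 acc=0x764AE7 -> emit 76 4A E7, reset; bytes_emitted=3
After char 4 ('i'=34): chars_in_quartet=1 acc=0x22 bytes_emitted=3
After char 5 ('u'=46): chars_in_quartet=2 acc=0x8AE bytes_emitted=3
After char 6 ('d'=29): chars_in_quartet=3 acc=0x22B9D bytes_emitted=3
After char 7 ('m'=38): chars_in_quartet=4 acc=0x8AE766 -> emit 8A E7 66, reset; bytes_emitted=6
After char 8 ('+'=62): chars_in_quartet=1 acc=0x3E bytes_emitted=6
After char 9 ('Q'=16): chars_in_quartet=2 acc=0xF90 bytes_emitted=6
Padding '==': partial quartet acc=0xF90 -> emit F9; bytes_emitted=7

Answer: 76 4A E7 8A E7 66 F9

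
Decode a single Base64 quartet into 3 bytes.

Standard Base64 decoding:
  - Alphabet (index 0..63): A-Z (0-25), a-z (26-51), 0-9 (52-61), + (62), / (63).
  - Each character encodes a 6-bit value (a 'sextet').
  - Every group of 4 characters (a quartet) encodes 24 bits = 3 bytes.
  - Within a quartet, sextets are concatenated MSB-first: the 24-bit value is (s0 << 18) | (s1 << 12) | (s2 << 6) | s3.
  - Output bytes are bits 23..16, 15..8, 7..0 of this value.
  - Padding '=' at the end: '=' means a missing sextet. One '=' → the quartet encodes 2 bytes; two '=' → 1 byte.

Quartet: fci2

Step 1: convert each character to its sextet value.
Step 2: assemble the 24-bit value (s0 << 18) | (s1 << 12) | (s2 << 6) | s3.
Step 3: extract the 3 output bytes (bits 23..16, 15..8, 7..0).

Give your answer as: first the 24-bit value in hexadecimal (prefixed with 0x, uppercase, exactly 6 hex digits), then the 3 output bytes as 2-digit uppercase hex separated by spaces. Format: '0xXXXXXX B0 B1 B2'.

Answer: 0x7DC8B6 7D C8 B6

Derivation:
Sextets: f=31, c=28, i=34, 2=54
24-bit: (31<<18) | (28<<12) | (34<<6) | 54
      = 0x7C0000 | 0x01C000 | 0x000880 | 0x000036
      = 0x7DC8B6
Bytes: (v>>16)&0xFF=7D, (v>>8)&0xFF=C8, v&0xFF=B6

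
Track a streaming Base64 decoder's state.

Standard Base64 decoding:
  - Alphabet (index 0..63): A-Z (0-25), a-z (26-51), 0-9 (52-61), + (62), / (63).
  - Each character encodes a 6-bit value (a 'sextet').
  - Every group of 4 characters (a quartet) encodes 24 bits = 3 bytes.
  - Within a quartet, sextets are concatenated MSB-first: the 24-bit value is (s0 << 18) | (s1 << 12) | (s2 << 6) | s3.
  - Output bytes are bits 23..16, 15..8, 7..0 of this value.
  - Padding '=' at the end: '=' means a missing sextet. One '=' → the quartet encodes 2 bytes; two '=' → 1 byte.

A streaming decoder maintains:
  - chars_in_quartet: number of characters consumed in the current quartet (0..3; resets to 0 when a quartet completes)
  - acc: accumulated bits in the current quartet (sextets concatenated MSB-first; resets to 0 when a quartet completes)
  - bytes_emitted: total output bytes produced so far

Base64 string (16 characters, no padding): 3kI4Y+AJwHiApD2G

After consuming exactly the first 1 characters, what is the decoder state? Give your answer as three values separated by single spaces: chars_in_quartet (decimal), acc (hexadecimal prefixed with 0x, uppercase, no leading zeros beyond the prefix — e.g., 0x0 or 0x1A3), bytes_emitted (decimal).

Answer: 1 0x37 0

Derivation:
After char 0 ('3'=55): chars_in_quartet=1 acc=0x37 bytes_emitted=0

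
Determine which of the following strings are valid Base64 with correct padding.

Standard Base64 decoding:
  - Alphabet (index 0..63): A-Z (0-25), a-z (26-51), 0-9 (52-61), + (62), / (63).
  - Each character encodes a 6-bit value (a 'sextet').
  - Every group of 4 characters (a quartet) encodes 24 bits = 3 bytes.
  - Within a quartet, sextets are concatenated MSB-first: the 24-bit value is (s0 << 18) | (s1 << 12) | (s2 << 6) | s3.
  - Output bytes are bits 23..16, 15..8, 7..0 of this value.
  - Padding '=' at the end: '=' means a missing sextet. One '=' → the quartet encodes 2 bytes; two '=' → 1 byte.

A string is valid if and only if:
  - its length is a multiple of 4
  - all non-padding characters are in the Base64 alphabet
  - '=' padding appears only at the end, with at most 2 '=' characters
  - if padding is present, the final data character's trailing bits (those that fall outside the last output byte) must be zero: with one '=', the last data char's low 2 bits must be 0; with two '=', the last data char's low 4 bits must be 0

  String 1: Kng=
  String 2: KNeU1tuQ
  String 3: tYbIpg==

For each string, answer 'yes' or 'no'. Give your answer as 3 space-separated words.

String 1: 'Kng=' → valid
String 2: 'KNeU1tuQ' → valid
String 3: 'tYbIpg==' → valid

Answer: yes yes yes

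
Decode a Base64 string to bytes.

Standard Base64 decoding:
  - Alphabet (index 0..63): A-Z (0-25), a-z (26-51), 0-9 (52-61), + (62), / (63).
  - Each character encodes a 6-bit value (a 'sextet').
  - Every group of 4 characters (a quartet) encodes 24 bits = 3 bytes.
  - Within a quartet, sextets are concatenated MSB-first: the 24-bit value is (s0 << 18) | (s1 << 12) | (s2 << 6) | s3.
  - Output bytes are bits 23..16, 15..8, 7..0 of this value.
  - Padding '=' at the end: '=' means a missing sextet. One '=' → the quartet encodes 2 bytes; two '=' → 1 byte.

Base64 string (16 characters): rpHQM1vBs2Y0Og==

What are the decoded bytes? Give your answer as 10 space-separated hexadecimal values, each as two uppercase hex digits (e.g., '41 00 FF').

After char 0 ('r'=43): chars_in_quartet=1 acc=0x2B bytes_emitted=0
After char 1 ('p'=41): chars_in_quartet=2 acc=0xAE9 bytes_emitted=0
After char 2 ('H'=7): chars_in_quartet=3 acc=0x2BA47 bytes_emitted=0
After char 3 ('Q'=16): chars_in_quartet=4 acc=0xAE91D0 -> emit AE 91 D0, reset; bytes_emitted=3
After char 4 ('M'=12): chars_in_quartet=1 acc=0xC bytes_emitted=3
After char 5 ('1'=53): chars_in_quartet=2 acc=0x335 bytes_emitted=3
After char 6 ('v'=47): chars_in_quartet=3 acc=0xCD6F bytes_emitted=3
After char 7 ('B'=1): chars_in_quartet=4 acc=0x335BC1 -> emit 33 5B C1, reset; bytes_emitted=6
After char 8 ('s'=44): chars_in_quartet=1 acc=0x2C bytes_emitted=6
After char 9 ('2'=54): chars_in_quartet=2 acc=0xB36 bytes_emitted=6
After char 10 ('Y'=24): chars_in_quartet=3 acc=0x2CD98 bytes_emitted=6
After char 11 ('0'=52): chars_in_quartet=4 acc=0xB36634 -> emit B3 66 34, reset; bytes_emitted=9
After char 12 ('O'=14): chars_in_quartet=1 acc=0xE bytes_emitted=9
After char 13 ('g'=32): chars_in_quartet=2 acc=0x3A0 bytes_emitted=9
Padding '==': partial quartet acc=0x3A0 -> emit 3A; bytes_emitted=10

Answer: AE 91 D0 33 5B C1 B3 66 34 3A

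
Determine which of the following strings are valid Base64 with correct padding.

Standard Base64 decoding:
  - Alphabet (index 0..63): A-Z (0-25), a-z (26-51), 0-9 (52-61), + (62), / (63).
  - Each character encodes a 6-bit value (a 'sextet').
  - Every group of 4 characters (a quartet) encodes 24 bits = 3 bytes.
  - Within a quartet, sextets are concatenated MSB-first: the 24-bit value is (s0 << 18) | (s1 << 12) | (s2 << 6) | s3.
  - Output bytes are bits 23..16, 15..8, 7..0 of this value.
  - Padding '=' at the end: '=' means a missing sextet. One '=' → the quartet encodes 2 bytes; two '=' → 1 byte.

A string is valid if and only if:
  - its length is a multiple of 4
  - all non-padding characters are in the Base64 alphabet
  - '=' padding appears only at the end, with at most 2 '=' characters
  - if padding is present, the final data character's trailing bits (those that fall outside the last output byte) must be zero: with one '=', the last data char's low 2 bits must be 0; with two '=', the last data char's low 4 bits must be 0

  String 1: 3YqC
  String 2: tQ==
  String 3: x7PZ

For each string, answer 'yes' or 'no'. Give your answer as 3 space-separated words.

String 1: '3YqC' → valid
String 2: 'tQ==' → valid
String 3: 'x7PZ' → valid

Answer: yes yes yes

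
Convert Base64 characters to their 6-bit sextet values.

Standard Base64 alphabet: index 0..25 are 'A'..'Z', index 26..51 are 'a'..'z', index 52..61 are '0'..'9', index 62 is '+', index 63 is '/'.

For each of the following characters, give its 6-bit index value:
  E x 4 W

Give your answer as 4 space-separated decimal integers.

'E': A..Z range, ord('E') − ord('A') = 4
'x': a..z range, 26 + ord('x') − ord('a') = 49
'4': 0..9 range, 52 + ord('4') − ord('0') = 56
'W': A..Z range, ord('W') − ord('A') = 22

Answer: 4 49 56 22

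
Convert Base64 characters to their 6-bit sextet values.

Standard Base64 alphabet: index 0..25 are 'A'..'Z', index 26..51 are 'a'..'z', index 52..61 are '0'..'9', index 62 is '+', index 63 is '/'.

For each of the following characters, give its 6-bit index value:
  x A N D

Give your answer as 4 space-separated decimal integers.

Answer: 49 0 13 3

Derivation:
'x': a..z range, 26 + ord('x') − ord('a') = 49
'A': A..Z range, ord('A') − ord('A') = 0
'N': A..Z range, ord('N') − ord('A') = 13
'D': A..Z range, ord('D') − ord('A') = 3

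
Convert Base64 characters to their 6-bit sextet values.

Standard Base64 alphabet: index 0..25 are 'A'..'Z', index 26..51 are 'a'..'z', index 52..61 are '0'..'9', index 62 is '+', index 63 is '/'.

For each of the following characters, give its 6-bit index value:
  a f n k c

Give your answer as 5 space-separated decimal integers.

'a': a..z range, 26 + ord('a') − ord('a') = 26
'f': a..z range, 26 + ord('f') − ord('a') = 31
'n': a..z range, 26 + ord('n') − ord('a') = 39
'k': a..z range, 26 + ord('k') − ord('a') = 36
'c': a..z range, 26 + ord('c') − ord('a') = 28

Answer: 26 31 39 36 28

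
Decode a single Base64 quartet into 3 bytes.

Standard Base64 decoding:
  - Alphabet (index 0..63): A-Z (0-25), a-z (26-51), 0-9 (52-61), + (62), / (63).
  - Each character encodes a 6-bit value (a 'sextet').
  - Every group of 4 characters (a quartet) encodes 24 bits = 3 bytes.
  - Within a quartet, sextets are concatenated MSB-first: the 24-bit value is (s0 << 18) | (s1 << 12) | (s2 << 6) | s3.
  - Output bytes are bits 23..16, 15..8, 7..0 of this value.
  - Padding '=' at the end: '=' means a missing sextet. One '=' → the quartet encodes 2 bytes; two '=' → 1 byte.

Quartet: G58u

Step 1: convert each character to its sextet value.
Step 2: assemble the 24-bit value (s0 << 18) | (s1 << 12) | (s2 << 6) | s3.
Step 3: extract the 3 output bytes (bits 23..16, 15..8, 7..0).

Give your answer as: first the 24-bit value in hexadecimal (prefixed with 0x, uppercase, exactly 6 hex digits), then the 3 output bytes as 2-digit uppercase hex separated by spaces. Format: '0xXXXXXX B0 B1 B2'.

Answer: 0x1B9F2E 1B 9F 2E

Derivation:
Sextets: G=6, 5=57, 8=60, u=46
24-bit: (6<<18) | (57<<12) | (60<<6) | 46
      = 0x180000 | 0x039000 | 0x000F00 | 0x00002E
      = 0x1B9F2E
Bytes: (v>>16)&0xFF=1B, (v>>8)&0xFF=9F, v&0xFF=2E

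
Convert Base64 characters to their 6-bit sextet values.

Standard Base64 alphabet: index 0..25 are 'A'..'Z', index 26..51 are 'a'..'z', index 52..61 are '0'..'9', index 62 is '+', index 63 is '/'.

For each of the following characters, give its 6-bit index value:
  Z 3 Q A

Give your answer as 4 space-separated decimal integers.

'Z': A..Z range, ord('Z') − ord('A') = 25
'3': 0..9 range, 52 + ord('3') − ord('0') = 55
'Q': A..Z range, ord('Q') − ord('A') = 16
'A': A..Z range, ord('A') − ord('A') = 0

Answer: 25 55 16 0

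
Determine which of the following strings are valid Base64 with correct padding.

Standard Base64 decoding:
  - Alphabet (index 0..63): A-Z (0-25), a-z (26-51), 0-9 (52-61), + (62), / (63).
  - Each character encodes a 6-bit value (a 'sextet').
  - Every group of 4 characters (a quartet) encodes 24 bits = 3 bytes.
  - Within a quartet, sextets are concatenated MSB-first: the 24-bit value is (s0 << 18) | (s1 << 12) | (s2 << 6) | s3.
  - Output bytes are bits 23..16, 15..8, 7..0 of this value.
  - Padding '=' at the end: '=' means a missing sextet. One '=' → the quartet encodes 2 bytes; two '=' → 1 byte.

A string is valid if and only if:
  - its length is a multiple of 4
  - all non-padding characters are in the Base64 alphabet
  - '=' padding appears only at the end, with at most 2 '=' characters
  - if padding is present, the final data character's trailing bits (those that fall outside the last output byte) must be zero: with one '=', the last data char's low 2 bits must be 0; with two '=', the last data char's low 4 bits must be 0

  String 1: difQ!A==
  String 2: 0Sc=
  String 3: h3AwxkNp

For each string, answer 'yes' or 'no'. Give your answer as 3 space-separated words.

Answer: no yes yes

Derivation:
String 1: 'difQ!A==' → invalid (bad char(s): ['!'])
String 2: '0Sc=' → valid
String 3: 'h3AwxkNp' → valid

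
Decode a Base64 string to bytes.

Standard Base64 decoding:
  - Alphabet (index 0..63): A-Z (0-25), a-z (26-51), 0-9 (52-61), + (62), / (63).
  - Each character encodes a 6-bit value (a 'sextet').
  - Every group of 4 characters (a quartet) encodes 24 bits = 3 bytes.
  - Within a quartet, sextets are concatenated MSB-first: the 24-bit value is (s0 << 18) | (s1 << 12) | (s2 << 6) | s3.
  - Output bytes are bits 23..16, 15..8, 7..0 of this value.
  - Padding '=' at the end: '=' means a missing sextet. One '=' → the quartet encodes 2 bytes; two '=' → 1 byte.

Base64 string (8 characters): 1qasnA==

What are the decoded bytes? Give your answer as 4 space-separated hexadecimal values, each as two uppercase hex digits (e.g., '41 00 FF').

Answer: D6 A6 AC 9C

Derivation:
After char 0 ('1'=53): chars_in_quartet=1 acc=0x35 bytes_emitted=0
After char 1 ('q'=42): chars_in_quartet=2 acc=0xD6A bytes_emitted=0
After char 2 ('a'=26): chars_in_quartet=3 acc=0x35A9A bytes_emitted=0
After char 3 ('s'=44): chars_in_quartet=4 acc=0xD6A6AC -> emit D6 A6 AC, reset; bytes_emitted=3
After char 4 ('n'=39): chars_in_quartet=1 acc=0x27 bytes_emitted=3
After char 5 ('A'=0): chars_in_quartet=2 acc=0x9C0 bytes_emitted=3
Padding '==': partial quartet acc=0x9C0 -> emit 9C; bytes_emitted=4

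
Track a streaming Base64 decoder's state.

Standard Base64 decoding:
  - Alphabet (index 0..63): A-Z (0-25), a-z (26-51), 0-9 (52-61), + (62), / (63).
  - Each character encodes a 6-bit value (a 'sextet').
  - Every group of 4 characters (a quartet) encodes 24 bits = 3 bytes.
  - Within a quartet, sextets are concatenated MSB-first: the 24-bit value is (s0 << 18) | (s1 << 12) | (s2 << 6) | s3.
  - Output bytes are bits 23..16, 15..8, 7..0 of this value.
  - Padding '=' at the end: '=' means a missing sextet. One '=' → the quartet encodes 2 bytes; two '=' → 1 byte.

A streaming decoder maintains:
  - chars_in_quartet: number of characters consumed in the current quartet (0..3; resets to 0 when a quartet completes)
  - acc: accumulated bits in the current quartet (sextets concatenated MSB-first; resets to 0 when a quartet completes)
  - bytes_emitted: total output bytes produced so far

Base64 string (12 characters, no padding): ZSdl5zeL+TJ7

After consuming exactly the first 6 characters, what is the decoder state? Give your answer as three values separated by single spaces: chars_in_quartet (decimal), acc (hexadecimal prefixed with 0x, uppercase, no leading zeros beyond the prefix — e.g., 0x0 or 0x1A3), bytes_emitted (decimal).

After char 0 ('Z'=25): chars_in_quartet=1 acc=0x19 bytes_emitted=0
After char 1 ('S'=18): chars_in_quartet=2 acc=0x652 bytes_emitted=0
After char 2 ('d'=29): chars_in_quartet=3 acc=0x1949D bytes_emitted=0
After char 3 ('l'=37): chars_in_quartet=4 acc=0x652765 -> emit 65 27 65, reset; bytes_emitted=3
After char 4 ('5'=57): chars_in_quartet=1 acc=0x39 bytes_emitted=3
After char 5 ('z'=51): chars_in_quartet=2 acc=0xE73 bytes_emitted=3

Answer: 2 0xE73 3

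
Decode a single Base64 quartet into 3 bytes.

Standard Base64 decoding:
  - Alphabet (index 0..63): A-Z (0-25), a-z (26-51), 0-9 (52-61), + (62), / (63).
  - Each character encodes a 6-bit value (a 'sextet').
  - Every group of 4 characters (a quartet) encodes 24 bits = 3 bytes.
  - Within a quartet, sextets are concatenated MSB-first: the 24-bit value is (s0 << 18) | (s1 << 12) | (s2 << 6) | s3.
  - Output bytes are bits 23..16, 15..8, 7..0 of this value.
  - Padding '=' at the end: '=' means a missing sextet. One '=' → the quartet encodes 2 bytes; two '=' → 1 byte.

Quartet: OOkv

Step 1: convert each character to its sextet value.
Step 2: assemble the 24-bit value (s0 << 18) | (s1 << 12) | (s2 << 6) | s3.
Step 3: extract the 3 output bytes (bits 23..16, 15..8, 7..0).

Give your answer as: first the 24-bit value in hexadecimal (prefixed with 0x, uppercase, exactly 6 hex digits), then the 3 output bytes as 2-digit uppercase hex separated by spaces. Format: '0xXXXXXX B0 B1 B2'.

Sextets: O=14, O=14, k=36, v=47
24-bit: (14<<18) | (14<<12) | (36<<6) | 47
      = 0x380000 | 0x00E000 | 0x000900 | 0x00002F
      = 0x38E92F
Bytes: (v>>16)&0xFF=38, (v>>8)&0xFF=E9, v&0xFF=2F

Answer: 0x38E92F 38 E9 2F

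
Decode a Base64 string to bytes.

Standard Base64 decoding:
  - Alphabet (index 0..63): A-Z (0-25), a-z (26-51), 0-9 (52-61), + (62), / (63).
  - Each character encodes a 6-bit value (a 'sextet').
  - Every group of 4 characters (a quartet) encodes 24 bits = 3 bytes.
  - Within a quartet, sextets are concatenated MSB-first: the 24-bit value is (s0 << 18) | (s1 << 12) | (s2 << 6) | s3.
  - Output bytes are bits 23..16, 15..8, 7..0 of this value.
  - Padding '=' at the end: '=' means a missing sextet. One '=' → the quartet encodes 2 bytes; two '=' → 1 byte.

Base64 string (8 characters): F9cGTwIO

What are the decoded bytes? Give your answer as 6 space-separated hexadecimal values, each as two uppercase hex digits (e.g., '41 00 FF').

Answer: 17 D7 06 4F 02 0E

Derivation:
After char 0 ('F'=5): chars_in_quartet=1 acc=0x5 bytes_emitted=0
After char 1 ('9'=61): chars_in_quartet=2 acc=0x17D bytes_emitted=0
After char 2 ('c'=28): chars_in_quartet=3 acc=0x5F5C bytes_emitted=0
After char 3 ('G'=6): chars_in_quartet=4 acc=0x17D706 -> emit 17 D7 06, reset; bytes_emitted=3
After char 4 ('T'=19): chars_in_quartet=1 acc=0x13 bytes_emitted=3
After char 5 ('w'=48): chars_in_quartet=2 acc=0x4F0 bytes_emitted=3
After char 6 ('I'=8): chars_in_quartet=3 acc=0x13C08 bytes_emitted=3
After char 7 ('O'=14): chars_in_quartet=4 acc=0x4F020E -> emit 4F 02 0E, reset; bytes_emitted=6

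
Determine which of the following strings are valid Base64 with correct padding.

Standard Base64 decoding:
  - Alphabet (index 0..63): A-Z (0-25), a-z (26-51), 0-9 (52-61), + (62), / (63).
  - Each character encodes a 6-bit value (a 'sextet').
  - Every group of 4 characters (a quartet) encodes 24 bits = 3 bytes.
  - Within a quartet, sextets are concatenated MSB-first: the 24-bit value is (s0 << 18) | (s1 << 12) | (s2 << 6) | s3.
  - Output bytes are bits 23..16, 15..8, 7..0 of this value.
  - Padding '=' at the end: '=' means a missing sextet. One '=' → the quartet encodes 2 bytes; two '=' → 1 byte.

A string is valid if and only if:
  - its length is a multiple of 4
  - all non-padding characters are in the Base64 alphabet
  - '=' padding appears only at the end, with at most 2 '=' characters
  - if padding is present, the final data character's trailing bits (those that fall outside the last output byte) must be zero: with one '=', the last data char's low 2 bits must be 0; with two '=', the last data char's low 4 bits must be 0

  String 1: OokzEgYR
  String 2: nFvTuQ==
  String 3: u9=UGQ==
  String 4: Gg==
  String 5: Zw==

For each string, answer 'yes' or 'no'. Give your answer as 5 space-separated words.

String 1: 'OokzEgYR' → valid
String 2: 'nFvTuQ==' → valid
String 3: 'u9=UGQ==' → invalid (bad char(s): ['=']; '=' in middle)
String 4: 'Gg==' → valid
String 5: 'Zw==' → valid

Answer: yes yes no yes yes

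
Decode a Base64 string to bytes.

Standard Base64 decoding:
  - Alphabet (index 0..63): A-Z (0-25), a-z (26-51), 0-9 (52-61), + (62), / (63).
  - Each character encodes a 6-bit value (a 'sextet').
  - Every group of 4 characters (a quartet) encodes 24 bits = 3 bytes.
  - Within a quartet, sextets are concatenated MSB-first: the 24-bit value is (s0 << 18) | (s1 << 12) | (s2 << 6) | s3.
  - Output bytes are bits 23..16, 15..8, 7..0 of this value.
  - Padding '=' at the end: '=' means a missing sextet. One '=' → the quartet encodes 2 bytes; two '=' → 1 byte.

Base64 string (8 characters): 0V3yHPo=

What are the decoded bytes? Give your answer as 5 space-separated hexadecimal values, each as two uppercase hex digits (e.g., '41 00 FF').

After char 0 ('0'=52): chars_in_quartet=1 acc=0x34 bytes_emitted=0
After char 1 ('V'=21): chars_in_quartet=2 acc=0xD15 bytes_emitted=0
After char 2 ('3'=55): chars_in_quartet=3 acc=0x34577 bytes_emitted=0
After char 3 ('y'=50): chars_in_quartet=4 acc=0xD15DF2 -> emit D1 5D F2, reset; bytes_emitted=3
After char 4 ('H'=7): chars_in_quartet=1 acc=0x7 bytes_emitted=3
After char 5 ('P'=15): chars_in_quartet=2 acc=0x1CF bytes_emitted=3
After char 6 ('o'=40): chars_in_quartet=3 acc=0x73E8 bytes_emitted=3
Padding '=': partial quartet acc=0x73E8 -> emit 1C FA; bytes_emitted=5

Answer: D1 5D F2 1C FA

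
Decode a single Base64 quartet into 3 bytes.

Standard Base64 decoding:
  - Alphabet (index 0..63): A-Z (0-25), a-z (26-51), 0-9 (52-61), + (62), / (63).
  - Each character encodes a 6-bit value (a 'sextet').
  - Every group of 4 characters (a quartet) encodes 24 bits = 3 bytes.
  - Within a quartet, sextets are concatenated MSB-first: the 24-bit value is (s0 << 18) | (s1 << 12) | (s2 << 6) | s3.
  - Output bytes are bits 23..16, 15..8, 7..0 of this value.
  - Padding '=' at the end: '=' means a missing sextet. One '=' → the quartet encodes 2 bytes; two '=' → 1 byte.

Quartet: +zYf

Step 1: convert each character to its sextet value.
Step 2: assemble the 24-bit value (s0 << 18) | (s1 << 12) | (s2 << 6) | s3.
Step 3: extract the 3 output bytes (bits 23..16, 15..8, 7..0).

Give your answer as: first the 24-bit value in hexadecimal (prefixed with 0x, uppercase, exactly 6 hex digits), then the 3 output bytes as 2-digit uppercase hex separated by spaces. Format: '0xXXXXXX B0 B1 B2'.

Answer: 0xFB361F FB 36 1F

Derivation:
Sextets: +=62, z=51, Y=24, f=31
24-bit: (62<<18) | (51<<12) | (24<<6) | 31
      = 0xF80000 | 0x033000 | 0x000600 | 0x00001F
      = 0xFB361F
Bytes: (v>>16)&0xFF=FB, (v>>8)&0xFF=36, v&0xFF=1F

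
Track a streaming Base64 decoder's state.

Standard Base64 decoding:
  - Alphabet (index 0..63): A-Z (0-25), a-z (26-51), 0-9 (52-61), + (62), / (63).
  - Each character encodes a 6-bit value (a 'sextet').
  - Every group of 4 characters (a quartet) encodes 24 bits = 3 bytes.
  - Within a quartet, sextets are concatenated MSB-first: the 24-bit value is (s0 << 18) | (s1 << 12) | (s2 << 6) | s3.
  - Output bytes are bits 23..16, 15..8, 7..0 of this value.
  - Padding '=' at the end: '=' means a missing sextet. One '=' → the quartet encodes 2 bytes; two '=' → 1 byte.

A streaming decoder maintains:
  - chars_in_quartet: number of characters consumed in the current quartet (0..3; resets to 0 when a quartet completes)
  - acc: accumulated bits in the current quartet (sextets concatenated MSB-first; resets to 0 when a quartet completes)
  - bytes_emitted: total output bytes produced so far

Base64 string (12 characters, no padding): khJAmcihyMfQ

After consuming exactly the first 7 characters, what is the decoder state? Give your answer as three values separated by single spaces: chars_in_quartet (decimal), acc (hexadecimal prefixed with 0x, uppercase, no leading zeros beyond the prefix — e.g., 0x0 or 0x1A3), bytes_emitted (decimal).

Answer: 3 0x26722 3

Derivation:
After char 0 ('k'=36): chars_in_quartet=1 acc=0x24 bytes_emitted=0
After char 1 ('h'=33): chars_in_quartet=2 acc=0x921 bytes_emitted=0
After char 2 ('J'=9): chars_in_quartet=3 acc=0x24849 bytes_emitted=0
After char 3 ('A'=0): chars_in_quartet=4 acc=0x921240 -> emit 92 12 40, reset; bytes_emitted=3
After char 4 ('m'=38): chars_in_quartet=1 acc=0x26 bytes_emitted=3
After char 5 ('c'=28): chars_in_quartet=2 acc=0x99C bytes_emitted=3
After char 6 ('i'=34): chars_in_quartet=3 acc=0x26722 bytes_emitted=3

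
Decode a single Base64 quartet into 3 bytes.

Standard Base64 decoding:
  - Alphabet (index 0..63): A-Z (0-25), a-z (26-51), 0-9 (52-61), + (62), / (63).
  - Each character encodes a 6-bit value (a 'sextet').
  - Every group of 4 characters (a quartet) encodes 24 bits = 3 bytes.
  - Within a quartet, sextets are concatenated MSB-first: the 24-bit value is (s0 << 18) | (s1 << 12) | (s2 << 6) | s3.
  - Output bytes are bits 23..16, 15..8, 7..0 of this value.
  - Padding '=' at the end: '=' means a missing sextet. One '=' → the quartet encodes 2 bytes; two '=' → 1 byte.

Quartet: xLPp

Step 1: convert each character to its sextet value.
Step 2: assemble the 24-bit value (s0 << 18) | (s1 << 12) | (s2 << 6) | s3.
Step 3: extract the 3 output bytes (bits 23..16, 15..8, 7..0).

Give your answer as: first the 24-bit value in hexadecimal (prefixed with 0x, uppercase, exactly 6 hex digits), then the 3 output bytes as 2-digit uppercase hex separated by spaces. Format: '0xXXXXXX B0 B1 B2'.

Answer: 0xC4B3E9 C4 B3 E9

Derivation:
Sextets: x=49, L=11, P=15, p=41
24-bit: (49<<18) | (11<<12) | (15<<6) | 41
      = 0xC40000 | 0x00B000 | 0x0003C0 | 0x000029
      = 0xC4B3E9
Bytes: (v>>16)&0xFF=C4, (v>>8)&0xFF=B3, v&0xFF=E9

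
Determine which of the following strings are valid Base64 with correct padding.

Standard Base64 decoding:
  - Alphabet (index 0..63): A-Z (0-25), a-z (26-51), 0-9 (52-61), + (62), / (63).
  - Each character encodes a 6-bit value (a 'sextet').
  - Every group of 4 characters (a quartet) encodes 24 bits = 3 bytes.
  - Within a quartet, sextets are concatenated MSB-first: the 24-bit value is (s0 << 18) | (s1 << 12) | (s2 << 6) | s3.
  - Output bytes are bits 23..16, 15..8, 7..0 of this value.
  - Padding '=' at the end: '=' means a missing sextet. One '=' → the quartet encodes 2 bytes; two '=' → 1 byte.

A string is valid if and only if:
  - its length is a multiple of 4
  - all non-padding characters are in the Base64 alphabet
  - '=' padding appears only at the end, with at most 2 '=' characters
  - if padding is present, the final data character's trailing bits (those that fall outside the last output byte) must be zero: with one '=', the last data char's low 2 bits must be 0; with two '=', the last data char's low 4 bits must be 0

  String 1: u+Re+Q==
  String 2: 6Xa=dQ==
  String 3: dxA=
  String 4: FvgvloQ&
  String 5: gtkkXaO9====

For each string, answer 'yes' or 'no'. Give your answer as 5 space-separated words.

Answer: yes no yes no no

Derivation:
String 1: 'u+Re+Q==' → valid
String 2: '6Xa=dQ==' → invalid (bad char(s): ['=']; '=' in middle)
String 3: 'dxA=' → valid
String 4: 'FvgvloQ&' → invalid (bad char(s): ['&'])
String 5: 'gtkkXaO9====' → invalid (4 pad chars (max 2))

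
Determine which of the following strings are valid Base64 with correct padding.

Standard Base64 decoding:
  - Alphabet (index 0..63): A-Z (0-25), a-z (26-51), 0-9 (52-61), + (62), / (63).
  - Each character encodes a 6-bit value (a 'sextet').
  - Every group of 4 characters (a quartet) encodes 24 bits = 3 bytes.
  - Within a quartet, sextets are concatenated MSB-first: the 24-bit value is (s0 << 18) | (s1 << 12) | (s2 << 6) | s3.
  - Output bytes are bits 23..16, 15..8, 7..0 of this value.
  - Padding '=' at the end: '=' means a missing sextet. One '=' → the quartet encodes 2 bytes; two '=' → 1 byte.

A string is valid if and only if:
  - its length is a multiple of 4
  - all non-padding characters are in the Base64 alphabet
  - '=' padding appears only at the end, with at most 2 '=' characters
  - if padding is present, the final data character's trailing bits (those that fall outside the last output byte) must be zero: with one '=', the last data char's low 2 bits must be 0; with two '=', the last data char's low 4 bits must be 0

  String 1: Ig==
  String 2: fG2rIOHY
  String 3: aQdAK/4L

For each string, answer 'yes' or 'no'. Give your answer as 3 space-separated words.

String 1: 'Ig==' → valid
String 2: 'fG2rIOHY' → valid
String 3: 'aQdAK/4L' → valid

Answer: yes yes yes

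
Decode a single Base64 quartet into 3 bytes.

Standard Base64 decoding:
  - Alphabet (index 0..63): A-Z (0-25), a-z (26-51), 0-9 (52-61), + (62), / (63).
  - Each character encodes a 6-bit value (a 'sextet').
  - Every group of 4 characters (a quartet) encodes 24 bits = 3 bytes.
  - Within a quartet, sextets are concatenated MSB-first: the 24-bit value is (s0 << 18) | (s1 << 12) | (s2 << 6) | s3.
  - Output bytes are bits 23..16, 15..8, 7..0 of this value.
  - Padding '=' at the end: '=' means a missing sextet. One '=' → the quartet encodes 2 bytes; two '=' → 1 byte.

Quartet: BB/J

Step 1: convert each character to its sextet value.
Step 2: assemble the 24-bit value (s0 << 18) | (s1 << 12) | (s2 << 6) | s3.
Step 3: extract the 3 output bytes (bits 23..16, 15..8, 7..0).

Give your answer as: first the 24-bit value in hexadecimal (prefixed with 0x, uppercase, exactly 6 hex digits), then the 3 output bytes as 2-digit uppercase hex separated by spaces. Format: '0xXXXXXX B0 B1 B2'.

Sextets: B=1, B=1, /=63, J=9
24-bit: (1<<18) | (1<<12) | (63<<6) | 9
      = 0x040000 | 0x001000 | 0x000FC0 | 0x000009
      = 0x041FC9
Bytes: (v>>16)&0xFF=04, (v>>8)&0xFF=1F, v&0xFF=C9

Answer: 0x041FC9 04 1F C9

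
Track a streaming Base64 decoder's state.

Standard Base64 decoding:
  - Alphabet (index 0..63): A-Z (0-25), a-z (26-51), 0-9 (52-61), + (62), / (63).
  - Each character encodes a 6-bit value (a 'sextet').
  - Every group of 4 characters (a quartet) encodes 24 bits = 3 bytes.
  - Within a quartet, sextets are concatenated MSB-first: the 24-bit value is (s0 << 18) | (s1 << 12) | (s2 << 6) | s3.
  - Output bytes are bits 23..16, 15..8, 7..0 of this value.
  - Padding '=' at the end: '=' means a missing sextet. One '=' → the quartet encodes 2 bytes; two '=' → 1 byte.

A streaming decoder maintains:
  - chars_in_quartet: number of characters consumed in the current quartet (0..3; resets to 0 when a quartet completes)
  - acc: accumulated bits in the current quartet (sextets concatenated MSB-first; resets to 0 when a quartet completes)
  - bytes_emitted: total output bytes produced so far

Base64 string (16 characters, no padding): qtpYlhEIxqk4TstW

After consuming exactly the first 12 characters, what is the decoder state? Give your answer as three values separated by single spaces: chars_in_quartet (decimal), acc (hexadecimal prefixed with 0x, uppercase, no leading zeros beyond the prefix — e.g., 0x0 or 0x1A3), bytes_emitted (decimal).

Answer: 0 0x0 9

Derivation:
After char 0 ('q'=42): chars_in_quartet=1 acc=0x2A bytes_emitted=0
After char 1 ('t'=45): chars_in_quartet=2 acc=0xAAD bytes_emitted=0
After char 2 ('p'=41): chars_in_quartet=3 acc=0x2AB69 bytes_emitted=0
After char 3 ('Y'=24): chars_in_quartet=4 acc=0xAADA58 -> emit AA DA 58, reset; bytes_emitted=3
After char 4 ('l'=37): chars_in_quartet=1 acc=0x25 bytes_emitted=3
After char 5 ('h'=33): chars_in_quartet=2 acc=0x961 bytes_emitted=3
After char 6 ('E'=4): chars_in_quartet=3 acc=0x25844 bytes_emitted=3
After char 7 ('I'=8): chars_in_quartet=4 acc=0x961108 -> emit 96 11 08, reset; bytes_emitted=6
After char 8 ('x'=49): chars_in_quartet=1 acc=0x31 bytes_emitted=6
After char 9 ('q'=42): chars_in_quartet=2 acc=0xC6A bytes_emitted=6
After char 10 ('k'=36): chars_in_quartet=3 acc=0x31AA4 bytes_emitted=6
After char 11 ('4'=56): chars_in_quartet=4 acc=0xC6A938 -> emit C6 A9 38, reset; bytes_emitted=9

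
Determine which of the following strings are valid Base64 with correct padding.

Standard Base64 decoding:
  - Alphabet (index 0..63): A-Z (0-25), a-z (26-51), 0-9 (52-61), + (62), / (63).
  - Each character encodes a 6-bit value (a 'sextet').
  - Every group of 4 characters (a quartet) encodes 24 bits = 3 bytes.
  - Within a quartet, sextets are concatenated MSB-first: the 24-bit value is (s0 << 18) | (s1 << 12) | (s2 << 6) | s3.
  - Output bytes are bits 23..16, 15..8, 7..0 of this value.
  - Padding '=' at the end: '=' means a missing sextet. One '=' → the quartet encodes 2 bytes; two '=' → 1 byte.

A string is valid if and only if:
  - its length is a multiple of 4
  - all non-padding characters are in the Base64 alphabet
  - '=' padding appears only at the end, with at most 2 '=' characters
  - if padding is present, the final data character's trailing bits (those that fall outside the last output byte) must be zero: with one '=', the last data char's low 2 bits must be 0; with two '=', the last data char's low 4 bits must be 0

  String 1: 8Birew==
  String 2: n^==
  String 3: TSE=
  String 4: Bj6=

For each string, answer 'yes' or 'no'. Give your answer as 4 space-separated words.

Answer: yes no yes no

Derivation:
String 1: '8Birew==' → valid
String 2: 'n^==' → invalid (bad char(s): ['^'])
String 3: 'TSE=' → valid
String 4: 'Bj6=' → invalid (bad trailing bits)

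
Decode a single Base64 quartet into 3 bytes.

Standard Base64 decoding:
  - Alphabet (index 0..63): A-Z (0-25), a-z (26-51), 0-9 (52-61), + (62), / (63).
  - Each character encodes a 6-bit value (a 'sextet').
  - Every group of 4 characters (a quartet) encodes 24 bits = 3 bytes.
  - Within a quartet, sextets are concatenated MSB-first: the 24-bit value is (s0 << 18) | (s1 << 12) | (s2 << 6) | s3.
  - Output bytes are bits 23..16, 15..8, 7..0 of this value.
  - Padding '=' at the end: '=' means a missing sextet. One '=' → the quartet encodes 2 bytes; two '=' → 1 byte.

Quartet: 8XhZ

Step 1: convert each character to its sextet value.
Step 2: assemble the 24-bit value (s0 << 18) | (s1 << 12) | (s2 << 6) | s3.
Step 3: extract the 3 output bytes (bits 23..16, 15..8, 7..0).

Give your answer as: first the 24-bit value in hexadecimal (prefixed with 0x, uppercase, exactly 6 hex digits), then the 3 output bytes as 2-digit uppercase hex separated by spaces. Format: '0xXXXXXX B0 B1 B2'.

Sextets: 8=60, X=23, h=33, Z=25
24-bit: (60<<18) | (23<<12) | (33<<6) | 25
      = 0xF00000 | 0x017000 | 0x000840 | 0x000019
      = 0xF17859
Bytes: (v>>16)&0xFF=F1, (v>>8)&0xFF=78, v&0xFF=59

Answer: 0xF17859 F1 78 59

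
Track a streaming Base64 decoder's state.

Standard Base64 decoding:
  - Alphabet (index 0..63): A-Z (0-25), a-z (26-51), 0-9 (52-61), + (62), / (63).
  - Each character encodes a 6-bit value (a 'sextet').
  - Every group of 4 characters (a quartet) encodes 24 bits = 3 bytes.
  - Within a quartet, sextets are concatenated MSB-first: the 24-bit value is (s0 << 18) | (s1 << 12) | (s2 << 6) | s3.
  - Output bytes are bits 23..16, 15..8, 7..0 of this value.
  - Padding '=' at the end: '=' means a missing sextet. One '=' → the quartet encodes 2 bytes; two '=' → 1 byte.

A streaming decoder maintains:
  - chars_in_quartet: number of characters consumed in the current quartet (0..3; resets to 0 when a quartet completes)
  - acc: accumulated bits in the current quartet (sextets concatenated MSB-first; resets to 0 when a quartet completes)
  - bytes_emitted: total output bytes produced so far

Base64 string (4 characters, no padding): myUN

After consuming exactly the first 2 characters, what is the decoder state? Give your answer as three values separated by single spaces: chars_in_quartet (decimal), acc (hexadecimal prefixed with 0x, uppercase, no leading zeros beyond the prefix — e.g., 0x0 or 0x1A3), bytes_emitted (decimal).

After char 0 ('m'=38): chars_in_quartet=1 acc=0x26 bytes_emitted=0
After char 1 ('y'=50): chars_in_quartet=2 acc=0x9B2 bytes_emitted=0

Answer: 2 0x9B2 0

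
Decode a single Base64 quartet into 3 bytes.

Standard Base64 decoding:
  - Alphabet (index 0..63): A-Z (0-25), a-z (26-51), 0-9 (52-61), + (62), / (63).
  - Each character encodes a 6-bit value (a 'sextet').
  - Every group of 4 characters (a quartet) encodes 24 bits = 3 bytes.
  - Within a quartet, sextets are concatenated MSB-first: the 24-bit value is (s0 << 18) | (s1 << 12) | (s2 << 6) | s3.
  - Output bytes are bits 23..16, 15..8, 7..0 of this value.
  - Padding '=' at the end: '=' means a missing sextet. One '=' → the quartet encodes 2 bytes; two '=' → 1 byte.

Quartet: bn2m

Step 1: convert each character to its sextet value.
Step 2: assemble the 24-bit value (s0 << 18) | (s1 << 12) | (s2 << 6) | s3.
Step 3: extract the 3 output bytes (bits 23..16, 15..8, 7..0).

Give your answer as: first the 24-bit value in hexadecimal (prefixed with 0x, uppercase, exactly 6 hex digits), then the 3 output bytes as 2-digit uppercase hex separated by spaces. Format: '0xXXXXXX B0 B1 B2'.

Answer: 0x6E7DA6 6E 7D A6

Derivation:
Sextets: b=27, n=39, 2=54, m=38
24-bit: (27<<18) | (39<<12) | (54<<6) | 38
      = 0x6C0000 | 0x027000 | 0x000D80 | 0x000026
      = 0x6E7DA6
Bytes: (v>>16)&0xFF=6E, (v>>8)&0xFF=7D, v&0xFF=A6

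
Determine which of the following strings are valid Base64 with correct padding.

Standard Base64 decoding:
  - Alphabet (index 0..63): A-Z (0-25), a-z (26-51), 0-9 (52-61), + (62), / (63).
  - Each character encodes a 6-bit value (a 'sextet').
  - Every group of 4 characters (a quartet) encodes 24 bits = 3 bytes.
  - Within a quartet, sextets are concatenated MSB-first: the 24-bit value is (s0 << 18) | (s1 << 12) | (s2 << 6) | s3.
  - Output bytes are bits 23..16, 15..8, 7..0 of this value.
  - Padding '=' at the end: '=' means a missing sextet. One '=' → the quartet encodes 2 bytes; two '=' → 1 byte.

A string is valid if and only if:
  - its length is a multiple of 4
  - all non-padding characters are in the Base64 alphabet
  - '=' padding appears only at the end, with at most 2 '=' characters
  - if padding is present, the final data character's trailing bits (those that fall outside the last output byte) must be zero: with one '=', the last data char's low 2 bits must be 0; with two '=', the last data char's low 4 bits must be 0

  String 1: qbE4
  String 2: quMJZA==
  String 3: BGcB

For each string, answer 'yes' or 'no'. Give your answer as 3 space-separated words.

String 1: 'qbE4' → valid
String 2: 'quMJZA==' → valid
String 3: 'BGcB' → valid

Answer: yes yes yes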